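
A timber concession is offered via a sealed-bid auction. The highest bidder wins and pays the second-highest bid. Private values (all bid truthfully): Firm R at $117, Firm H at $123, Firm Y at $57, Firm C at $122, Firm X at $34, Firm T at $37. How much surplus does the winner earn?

Winner's surplus: $1.

Ordered from highest: Firm H $123; Firm C $122; Firm R $117; Firm Y $57; Firm T $37; Firm X $34.
Firm H wins with the top bid and pays the second-highest, $122.
Surplus = $123 − $122 = $1.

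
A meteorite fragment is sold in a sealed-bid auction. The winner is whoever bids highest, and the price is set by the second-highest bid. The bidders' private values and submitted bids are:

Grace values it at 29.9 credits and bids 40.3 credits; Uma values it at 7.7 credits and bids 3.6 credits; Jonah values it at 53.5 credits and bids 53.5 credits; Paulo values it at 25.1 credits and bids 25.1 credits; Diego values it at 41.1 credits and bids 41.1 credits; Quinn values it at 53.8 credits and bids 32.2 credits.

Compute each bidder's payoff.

Payoffs: Grace 0.0 credits, Uma 0.0 credits, Jonah 12.4 credits, Paulo 0.0 credits, Diego 0.0 credits, Quinn 0.0 credits.

Bids in descending order: Jonah 53.5 credits, then Diego 41.1 credits, then Grace 40.3 credits, then Quinn 32.2 credits, then Paulo 25.1 credits, then Uma 3.6 credits.
Jonah has the top bid and wins; the price is the second-highest bid, 41.1 credits.
Jonah's payoff = 53.5 credits − 41.1 credits = 12.4 credits. All other bidders lose, so their payoff is 0.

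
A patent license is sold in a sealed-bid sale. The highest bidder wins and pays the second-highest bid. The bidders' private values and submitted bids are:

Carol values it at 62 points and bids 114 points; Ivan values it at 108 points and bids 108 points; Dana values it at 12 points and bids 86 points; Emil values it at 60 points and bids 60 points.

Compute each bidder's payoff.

Payoffs: Carol -46 points, Ivan 0 points, Dana 0 points, Emil 0 points.

Bids in descending order: Carol 114 points, then Ivan 108 points, then Dana 86 points, then Emil 60 points.
Carol has the top bid and wins; the price is the second-highest bid, 108 points.
Carol's payoff = 62 points − 108 points = -46 points. All other bidders lose, so their payoff is 0.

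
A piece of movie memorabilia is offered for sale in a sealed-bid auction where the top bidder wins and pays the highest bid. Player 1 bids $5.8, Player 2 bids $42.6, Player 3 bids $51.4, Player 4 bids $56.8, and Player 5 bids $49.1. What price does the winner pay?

The winner pays $56.8.

Bids in descending order: Player 4 $56.8; Player 3 $51.4; Player 5 $49.1; Player 2 $42.6; Player 1 $5.8.
Player 4 is the highest bidder, so Player 4 wins.
Under the first-price rule, the price is the highest bid: $56.8.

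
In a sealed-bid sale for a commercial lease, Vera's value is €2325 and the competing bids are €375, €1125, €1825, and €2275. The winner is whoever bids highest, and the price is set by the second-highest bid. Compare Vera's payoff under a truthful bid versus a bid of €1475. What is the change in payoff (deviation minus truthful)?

The highest competing bid is €2275.
Bidding truthfully at €2325: Vera has the top bid, wins, and pays the second-highest bid €2275. Payoff = €2325 − €2275 = €50.
Bidding €1475: the top bid is €2275 (a rival), so Vera loses. Payoff = €0.
Change = €0 − €50 = -€50.

Payoff change: -€50.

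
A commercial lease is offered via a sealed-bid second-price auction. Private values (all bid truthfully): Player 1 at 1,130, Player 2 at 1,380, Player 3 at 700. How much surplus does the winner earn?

Winner's surplus: 250.

Ordered from highest: Player 2 1,380, then Player 1 1,130, then Player 3 700.
Player 2 wins with the top bid and pays the second-highest, 1,130.
Surplus = 1,380 − 1,130 = 250.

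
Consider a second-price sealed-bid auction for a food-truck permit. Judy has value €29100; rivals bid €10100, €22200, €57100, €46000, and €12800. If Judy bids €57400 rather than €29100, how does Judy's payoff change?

-€28000

The highest competing bid is €57100.
Bidding truthfully at €29100: the top bid is €57100 (a rival), so Judy loses. Payoff = €0.
Bidding €57400: Judy has the top bid, wins, and pays the second-highest bid €57100. Payoff = €29100 − €57100 = -€28000.
Change = -€28000 − €0 = -€28000.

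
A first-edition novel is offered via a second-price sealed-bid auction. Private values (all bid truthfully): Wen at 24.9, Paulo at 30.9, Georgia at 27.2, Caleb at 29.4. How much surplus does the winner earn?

Sorted high to low: Paulo 30.9 > Caleb 29.4 > Georgia 27.2 > Wen 24.9.
Paulo wins with the top bid and pays the second-highest, 29.4.
Surplus = 30.9 − 29.4 = 1.5.

1.5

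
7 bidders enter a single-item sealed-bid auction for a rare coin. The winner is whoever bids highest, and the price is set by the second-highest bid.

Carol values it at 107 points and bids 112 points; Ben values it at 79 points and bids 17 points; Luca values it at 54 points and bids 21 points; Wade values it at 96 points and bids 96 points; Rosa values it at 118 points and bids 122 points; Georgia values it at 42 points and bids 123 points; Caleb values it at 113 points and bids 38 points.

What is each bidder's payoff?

Payoffs: Carol 0 points, Ben 0 points, Luca 0 points, Wade 0 points, Rosa 0 points, Georgia -80 points, Caleb 0 points.

Sorted high to low: Georgia 123 points > Rosa 122 points > Carol 112 points > Wade 96 points > Caleb 38 points > Luca 21 points > Ben 17 points.
Georgia has the top bid and wins; the price is the second-highest bid, 122 points.
Georgia's payoff = 42 points − 122 points = -80 points. All other bidders lose, so their payoff is 0.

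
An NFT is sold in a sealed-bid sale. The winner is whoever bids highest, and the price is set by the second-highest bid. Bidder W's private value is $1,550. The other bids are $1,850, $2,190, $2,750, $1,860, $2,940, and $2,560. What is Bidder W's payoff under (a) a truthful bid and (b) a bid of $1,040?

The highest competing bid is $2,940.
Bidding truthfully at $1,550: the top bid is $2,940 (a rival), so Bidder W loses. Payoff = $0.
Bidding $1,040: the top bid is $2,940 (a rival), so Bidder W loses. Payoff = $0.

Truthful: $0; alternative: $0.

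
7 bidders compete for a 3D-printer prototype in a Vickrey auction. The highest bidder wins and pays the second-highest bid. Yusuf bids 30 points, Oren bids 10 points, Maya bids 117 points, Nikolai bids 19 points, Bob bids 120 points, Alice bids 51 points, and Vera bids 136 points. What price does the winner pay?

The winner pays 120 points.

Bids in descending order: Vera 136 points, then Bob 120 points, then Maya 117 points, then Alice 51 points, then Yusuf 30 points, then Nikolai 19 points, then Oren 10 points.
Vera has the highest bid, so Vera wins.
The second-highest bid is 120 points, so that is what Vera pays.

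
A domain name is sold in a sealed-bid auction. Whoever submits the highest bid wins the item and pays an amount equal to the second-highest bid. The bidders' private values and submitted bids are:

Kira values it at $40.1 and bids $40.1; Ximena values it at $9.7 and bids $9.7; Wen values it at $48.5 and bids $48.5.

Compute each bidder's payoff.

Kira $0.0, Ximena $0.0, Wen $8.4.

Ranking the bids: Wen $48.5, then Kira $40.1, then Ximena $9.7.
Wen has the top bid and wins; the price is the second-highest bid, $40.1.
Wen's payoff = $48.5 − $40.1 = $8.4. All other bidders lose, so their payoff is 0.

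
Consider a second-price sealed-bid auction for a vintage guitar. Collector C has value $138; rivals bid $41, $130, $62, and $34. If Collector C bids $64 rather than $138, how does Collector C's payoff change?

The highest competing bid is $130.
Bidding truthfully at $138: Collector C has the top bid, wins, and pays the second-highest bid $130. Payoff = $138 − $130 = $8.
Bidding $64: the top bid is $130 (a rival), so Collector C loses. Payoff = $0.
Change = $0 − $8 = -$8.
Deviating from a truthful bid can only lose payoff in a second-price auction — never gain.

-$8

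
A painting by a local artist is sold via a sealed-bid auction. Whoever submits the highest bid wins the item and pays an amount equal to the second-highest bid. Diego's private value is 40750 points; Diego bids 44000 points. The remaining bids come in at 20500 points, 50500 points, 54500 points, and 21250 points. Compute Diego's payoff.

0 points

Highest competing bid: 54500 points.
Diego's bid 44000 points is not the highest, so Diego loses, pays nothing, and earns zero payoff.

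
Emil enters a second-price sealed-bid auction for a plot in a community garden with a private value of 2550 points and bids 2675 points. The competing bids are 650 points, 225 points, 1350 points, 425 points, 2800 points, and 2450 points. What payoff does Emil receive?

Highest competing bid: 2800 points.
Emil's bid 2675 points is not the highest, so Emil loses, pays nothing, and earns zero payoff.

0 points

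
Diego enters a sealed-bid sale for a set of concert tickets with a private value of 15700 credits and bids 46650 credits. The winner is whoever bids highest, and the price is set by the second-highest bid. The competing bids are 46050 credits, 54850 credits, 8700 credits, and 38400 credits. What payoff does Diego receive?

Diego's payoff: 0 credits.

Highest competing bid: 54850 credits.
Diego's bid 46650 credits is not the highest, so Diego loses, pays nothing, and earns zero payoff.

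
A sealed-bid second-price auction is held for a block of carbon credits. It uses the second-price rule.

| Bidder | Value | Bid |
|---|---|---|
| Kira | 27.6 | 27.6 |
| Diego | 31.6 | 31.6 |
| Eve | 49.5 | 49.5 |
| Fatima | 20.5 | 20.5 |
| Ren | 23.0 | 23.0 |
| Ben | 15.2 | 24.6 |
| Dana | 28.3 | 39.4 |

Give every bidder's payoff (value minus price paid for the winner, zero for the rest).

Sorted high to low: Eve 49.5, then Dana 39.4, then Diego 31.6, then Kira 27.6, then Ben 24.6, then Ren 23.0, then Fatima 20.5.
Eve has the top bid and wins; the price is the second-highest bid, 39.4.
Eve's payoff = 49.5 − 39.4 = 10.1. All other bidders lose, so their payoff is 0.

Kira 0.0, Diego 0.0, Eve 10.1, Fatima 0.0, Ren 0.0, Ben 0.0, Dana 0.0.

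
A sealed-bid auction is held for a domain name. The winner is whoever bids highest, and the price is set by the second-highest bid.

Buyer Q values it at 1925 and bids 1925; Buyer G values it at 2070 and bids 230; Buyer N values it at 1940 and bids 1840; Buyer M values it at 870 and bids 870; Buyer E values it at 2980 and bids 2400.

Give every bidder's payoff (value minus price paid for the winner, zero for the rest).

Ordered from highest: Buyer E 2400, then Buyer Q 1925, then Buyer N 1840, then Buyer M 870, then Buyer G 230.
Buyer E has the top bid and wins; the price is the second-highest bid, 1925.
Buyer E's payoff = 2980 − 1925 = 1055. All other bidders lose, so their payoff is 0.

Buyer Q 0, Buyer G 0, Buyer N 0, Buyer M 0, Buyer E 1055.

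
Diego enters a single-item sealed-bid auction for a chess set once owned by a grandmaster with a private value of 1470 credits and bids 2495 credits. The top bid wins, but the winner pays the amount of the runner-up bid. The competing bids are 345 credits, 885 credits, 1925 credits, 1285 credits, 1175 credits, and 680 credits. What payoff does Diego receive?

Highest competing bid: 1925 credits.
Diego's bid 2495 credits is the highest overall, so Diego wins and pays the second-highest bid, 1925 credits.
Payoff = value − price = 1470 credits − 1925 credits = -455 credits.

Payoff = -455 credits.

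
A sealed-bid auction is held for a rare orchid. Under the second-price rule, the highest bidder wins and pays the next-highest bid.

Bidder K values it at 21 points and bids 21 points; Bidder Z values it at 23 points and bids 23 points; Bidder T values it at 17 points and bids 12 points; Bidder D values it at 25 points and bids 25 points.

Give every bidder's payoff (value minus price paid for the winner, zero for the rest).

Bids in descending order: Bidder D 25 points > Bidder Z 23 points > Bidder K 21 points > Bidder T 12 points.
Bidder D has the top bid and wins; the price is the second-highest bid, 23 points.
Bidder D's payoff = 25 points − 23 points = 2 points. All other bidders lose, so their payoff is 0.

Bidder K 0 points, Bidder Z 0 points, Bidder T 0 points, Bidder D 2 points.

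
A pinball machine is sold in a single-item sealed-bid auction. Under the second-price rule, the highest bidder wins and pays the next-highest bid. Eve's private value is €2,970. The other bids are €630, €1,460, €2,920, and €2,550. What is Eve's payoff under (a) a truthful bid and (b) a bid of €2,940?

The highest competing bid is €2,920.
Bidding truthfully at €2,970: Eve has the top bid, wins, and pays the second-highest bid €2,920. Payoff = €2,970 − €2,920 = €50.
Bidding €2,940: Eve has the top bid, wins, and pays the second-highest bid €2,920. Payoff = €2,970 − €2,920 = €50.
The bid only affects whether you win, not the price — here both bids land on the same side of the top rival bid, so the deviation is payoff-neutral.

Truthful: €50; alternative: €50.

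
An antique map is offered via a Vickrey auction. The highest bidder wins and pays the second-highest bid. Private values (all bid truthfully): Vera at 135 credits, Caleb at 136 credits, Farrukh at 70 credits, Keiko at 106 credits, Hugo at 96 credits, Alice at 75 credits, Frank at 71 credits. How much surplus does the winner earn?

Ranking the bids: Caleb 136 credits, then Vera 135 credits, then Keiko 106 credits, then Hugo 96 credits, then Alice 75 credits, then Frank 71 credits, then Farrukh 70 credits.
Caleb wins with the top bid and pays the second-highest, 135 credits.
Surplus = 136 credits − 135 credits = 1 credits.

Surplus = 1 credits.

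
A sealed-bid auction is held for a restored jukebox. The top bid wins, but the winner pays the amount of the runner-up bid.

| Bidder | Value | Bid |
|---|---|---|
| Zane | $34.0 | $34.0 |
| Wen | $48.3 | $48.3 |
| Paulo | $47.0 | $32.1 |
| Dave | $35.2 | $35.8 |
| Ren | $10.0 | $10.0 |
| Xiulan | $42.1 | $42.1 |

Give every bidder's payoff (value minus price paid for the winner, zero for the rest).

Zane $0.0, Wen $6.2, Paulo $0.0, Dave $0.0, Ren $0.0, Xiulan $0.0.

Sorted high to low: Wen $48.3, then Xiulan $42.1, then Dave $35.8, then Zane $34.0, then Paulo $32.1, then Ren $10.0.
Wen has the top bid and wins; the price is the second-highest bid, $42.1.
Wen's payoff = $48.3 − $42.1 = $6.2. All other bidders lose, so their payoff is 0.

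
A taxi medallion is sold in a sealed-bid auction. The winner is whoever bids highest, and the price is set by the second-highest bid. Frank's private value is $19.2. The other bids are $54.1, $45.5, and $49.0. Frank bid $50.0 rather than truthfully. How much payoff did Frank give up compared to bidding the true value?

Regret: $0.0.

The highest competing bid is $54.1.
Bidding truthfully at $19.2: the top bid is $54.1 (a rival), so Frank loses. Payoff = $0.0.
Bidding $50.0: the top bid is $54.1 (a rival), so Frank loses. Payoff = $0.0.
Regret = truthful payoff − actual payoff = $0.0 − $0.0 = $0.0.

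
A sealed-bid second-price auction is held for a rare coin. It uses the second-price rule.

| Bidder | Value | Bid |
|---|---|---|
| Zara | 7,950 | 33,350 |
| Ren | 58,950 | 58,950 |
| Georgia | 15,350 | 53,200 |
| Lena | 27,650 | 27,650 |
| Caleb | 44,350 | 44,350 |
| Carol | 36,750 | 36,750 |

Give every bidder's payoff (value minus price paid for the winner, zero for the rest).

Sorted high to low: Ren 58,950; Georgia 53,200; Caleb 44,350; Carol 36,750; Zara 33,350; Lena 27,650.
Ren has the top bid and wins; the price is the second-highest bid, 53,200.
Ren's payoff = 58,950 − 53,200 = 5,750. All other bidders lose, so their payoff is 0.

Payoffs: Zara 0, Ren 5,750, Georgia 0, Lena 0, Caleb 0, Carol 0.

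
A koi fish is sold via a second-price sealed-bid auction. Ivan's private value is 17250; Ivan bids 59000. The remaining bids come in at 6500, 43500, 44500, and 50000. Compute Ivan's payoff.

Highest competing bid: 50000.
Ivan's bid 59000 is the highest overall, so Ivan wins and pays the second-highest bid, 50000.
Payoff = value − price = 17250 − 50000 = -32750.
Overbidding won the item at a price above value — truthful bidding would have avoided this loss.

-32750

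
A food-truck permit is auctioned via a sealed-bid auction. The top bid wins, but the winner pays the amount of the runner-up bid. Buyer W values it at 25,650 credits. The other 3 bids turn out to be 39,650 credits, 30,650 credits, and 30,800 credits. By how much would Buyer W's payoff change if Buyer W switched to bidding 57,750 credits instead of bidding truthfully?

The highest competing bid is 39,650 credits.
Bidding truthfully at 25,650 credits: the top bid is 39,650 credits (a rival), so Buyer W loses. Payoff = 0 credits.
Bidding 57,750 credits: Buyer W has the top bid, wins, and pays the second-highest bid 39,650 credits. Payoff = 25,650 credits − 39,650 credits = -14,000 credits.
Change = -14,000 credits − 0 credits = -14,000 credits.
Deviating from a truthful bid can only lose payoff in a second-price auction — never gain.

Payoff change: -14,000 credits.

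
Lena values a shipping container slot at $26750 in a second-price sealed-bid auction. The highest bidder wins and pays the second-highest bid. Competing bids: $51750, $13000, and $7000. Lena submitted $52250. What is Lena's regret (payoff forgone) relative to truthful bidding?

The highest competing bid is $51750.
Bidding truthfully at $26750: the top bid is $51750 (a rival), so Lena loses. Payoff = $0.
Bidding $52250: Lena has the top bid, wins, and pays the second-highest bid $51750. Payoff = $26750 − $51750 = -$25000.
Regret = truthful payoff − actual payoff = $0 − -$25000 = $25000.

$25000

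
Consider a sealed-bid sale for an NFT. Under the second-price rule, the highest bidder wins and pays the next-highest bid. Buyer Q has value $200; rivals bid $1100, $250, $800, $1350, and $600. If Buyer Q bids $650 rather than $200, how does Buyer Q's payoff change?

The highest competing bid is $1350.
Bidding truthfully at $200: the top bid is $1350 (a rival), so Buyer Q loses. Payoff = $0.
Bidding $650: the top bid is $1350 (a rival), so Buyer Q loses. Payoff = $0.
Change = $0 − $0 = $0.
The bid only affects whether you win, not the price — here both bids land on the same side of the top rival bid, so the deviation is payoff-neutral.

Change in payoff: $0.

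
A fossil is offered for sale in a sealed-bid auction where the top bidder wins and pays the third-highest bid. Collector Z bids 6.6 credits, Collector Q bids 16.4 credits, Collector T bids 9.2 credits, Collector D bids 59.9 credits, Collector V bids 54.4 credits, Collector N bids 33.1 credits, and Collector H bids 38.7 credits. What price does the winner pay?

38.7 credits

Ordered from highest: Collector D 59.9 credits; Collector V 54.4 credits; Collector H 38.7 credits; Collector N 33.1 credits; Collector Q 16.4 credits; Collector T 9.2 credits; Collector Z 6.6 credits.
Collector D is the highest bidder, so Collector D wins.
Under the third-price rule, the price is the third-highest bid: 38.7 credits.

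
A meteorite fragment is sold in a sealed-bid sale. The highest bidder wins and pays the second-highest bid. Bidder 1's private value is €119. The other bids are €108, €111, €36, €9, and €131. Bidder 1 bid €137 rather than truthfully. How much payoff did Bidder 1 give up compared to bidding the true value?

The highest competing bid is €131.
Bidding truthfully at €119: the top bid is €131 (a rival), so Bidder 1 loses. Payoff = €0.
Bidding €137: Bidder 1 has the top bid, wins, and pays the second-highest bid €131. Payoff = €119 − €131 = -€12.
Regret = truthful payoff − actual payoff = €0 − -€12 = €12.
This is the dominant-strategy logic: truthful bidding weakly beats any alternative.

Payoff forgone: €12.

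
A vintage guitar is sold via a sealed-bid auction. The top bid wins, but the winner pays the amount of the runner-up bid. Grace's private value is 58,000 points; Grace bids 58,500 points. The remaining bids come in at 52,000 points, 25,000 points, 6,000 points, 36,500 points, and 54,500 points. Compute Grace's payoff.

Payoff = 3,500 points.

Highest competing bid: 54,500 points.
Grace's bid 58,500 points is the highest overall, so Grace wins and pays the second-highest bid, 54,500 points.
Payoff = value − price = 58,000 points − 54,500 points = 3,500 points.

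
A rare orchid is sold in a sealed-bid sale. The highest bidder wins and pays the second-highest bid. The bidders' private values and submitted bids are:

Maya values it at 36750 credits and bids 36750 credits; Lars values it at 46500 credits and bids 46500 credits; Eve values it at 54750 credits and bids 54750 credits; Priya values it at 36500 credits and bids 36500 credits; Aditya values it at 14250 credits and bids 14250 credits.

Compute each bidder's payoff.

Ranking the bids: Eve 54750 credits, then Lars 46500 credits, then Maya 36750 credits, then Priya 36500 credits, then Aditya 14250 credits.
Eve has the top bid and wins; the price is the second-highest bid, 46500 credits.
Eve's payoff = 54750 credits − 46500 credits = 8250 credits. All other bidders lose, so their payoff is 0.

Maya 0 credits, Lars 0 credits, Eve 8250 credits, Priya 0 credits, Aditya 0 credits.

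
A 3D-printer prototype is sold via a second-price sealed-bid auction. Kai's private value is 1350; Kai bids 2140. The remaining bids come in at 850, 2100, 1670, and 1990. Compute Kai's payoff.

Payoff = -750.

Highest competing bid: 2100.
Kai's bid 2140 is the highest overall, so Kai wins and pays the second-highest bid, 2100.
Payoff = value − price = 1350 − 2100 = -750.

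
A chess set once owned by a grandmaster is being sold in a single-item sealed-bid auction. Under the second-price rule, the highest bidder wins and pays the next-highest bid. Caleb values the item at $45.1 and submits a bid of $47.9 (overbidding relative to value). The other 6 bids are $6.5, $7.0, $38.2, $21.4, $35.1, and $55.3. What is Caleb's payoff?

Highest competing bid: $55.3.
Caleb's bid $47.9 is not the highest, so Caleb loses, pays nothing, and earns zero payoff.

Payoff = $0.0.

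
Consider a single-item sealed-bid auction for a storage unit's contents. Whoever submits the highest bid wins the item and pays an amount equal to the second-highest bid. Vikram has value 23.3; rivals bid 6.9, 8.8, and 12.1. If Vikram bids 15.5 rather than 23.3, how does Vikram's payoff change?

Payoff change: 0.0.

The highest competing bid is 12.1.
Bidding truthfully at 23.3: Vikram has the top bid, wins, and pays the second-highest bid 12.1. Payoff = 23.3 − 12.1 = 11.2.
Bidding 15.5: Vikram has the top bid, wins, and pays the second-highest bid 12.1. Payoff = 23.3 − 12.1 = 11.2.
Change = 11.2 − 11.2 = 0.0.
The bid only affects whether you win, not the price — here both bids land on the same side of the top rival bid, so the deviation is payoff-neutral.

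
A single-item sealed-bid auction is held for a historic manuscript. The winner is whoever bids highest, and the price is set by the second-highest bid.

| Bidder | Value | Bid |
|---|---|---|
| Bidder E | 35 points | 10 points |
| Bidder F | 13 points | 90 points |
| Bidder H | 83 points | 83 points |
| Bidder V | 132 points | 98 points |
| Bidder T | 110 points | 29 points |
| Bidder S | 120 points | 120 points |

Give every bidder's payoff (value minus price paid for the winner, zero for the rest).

Ordered from highest: Bidder S 120 points; Bidder V 98 points; Bidder F 90 points; Bidder H 83 points; Bidder T 29 points; Bidder E 10 points.
Bidder S has the top bid and wins; the price is the second-highest bid, 98 points.
Bidder S's payoff = 120 points − 98 points = 22 points. All other bidders lose, so their payoff is 0.

Payoffs: Bidder E 0 points, Bidder F 0 points, Bidder H 0 points, Bidder V 0 points, Bidder T 0 points, Bidder S 22 points.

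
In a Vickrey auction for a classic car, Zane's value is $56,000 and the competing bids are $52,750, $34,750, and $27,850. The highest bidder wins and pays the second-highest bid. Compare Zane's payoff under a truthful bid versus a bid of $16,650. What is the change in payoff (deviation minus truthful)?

The highest competing bid is $52,750.
Bidding truthfully at $56,000: Zane has the top bid, wins, and pays the second-highest bid $52,750. Payoff = $56,000 − $52,750 = $3,250.
Bidding $16,650: the top bid is $52,750 (a rival), so Zane loses. Payoff = $0.
Change = $0 − $3,250 = -$3,250.
This is the dominant-strategy logic: truthful bidding weakly beats any alternative.

Change in payoff: -$3,250.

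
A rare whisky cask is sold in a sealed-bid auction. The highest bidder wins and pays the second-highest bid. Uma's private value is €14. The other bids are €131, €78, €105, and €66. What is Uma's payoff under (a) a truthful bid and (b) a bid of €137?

The highest competing bid is €131.
Bidding truthfully at €14: the top bid is €131 (a rival), so Uma loses. Payoff = €0.
Bidding €137: Uma has the top bid, wins, and pays the second-highest bid €131. Payoff = €14 − €131 = -€117.
This is the dominant-strategy logic: truthful bidding weakly beats any alternative.

Truthful: €0; alternative: -€117.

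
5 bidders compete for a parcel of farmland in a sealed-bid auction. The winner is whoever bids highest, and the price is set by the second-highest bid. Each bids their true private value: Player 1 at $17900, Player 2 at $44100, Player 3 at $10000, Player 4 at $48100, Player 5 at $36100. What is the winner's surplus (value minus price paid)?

Ranking the bids: Player 4 $48100; Player 2 $44100; Player 5 $36100; Player 1 $17900; Player 3 $10000.
Player 4 wins with the top bid and pays the second-highest, $44100.
Surplus = $48100 − $44100 = $4000.

Surplus = $4000.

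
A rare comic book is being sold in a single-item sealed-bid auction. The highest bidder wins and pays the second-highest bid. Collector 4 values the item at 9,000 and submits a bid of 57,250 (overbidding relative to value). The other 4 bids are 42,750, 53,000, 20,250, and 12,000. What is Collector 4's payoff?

The bidder's payoff: -44,000.

Highest competing bid: 53,000.
Collector 4's bid 57,250 is the highest overall, so Collector 4 wins and pays the second-highest bid, 53,000.
Payoff = value − price = 9,000 − 53,000 = -44,000.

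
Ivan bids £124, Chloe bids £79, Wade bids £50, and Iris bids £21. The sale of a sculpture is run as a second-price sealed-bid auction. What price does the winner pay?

£79

Ranking the bids: Ivan £124; Chloe £79; Wade £50; Iris £21.
Ivan has the highest bid, so Ivan wins.
The second-highest bid is £79, so that is what Ivan pays.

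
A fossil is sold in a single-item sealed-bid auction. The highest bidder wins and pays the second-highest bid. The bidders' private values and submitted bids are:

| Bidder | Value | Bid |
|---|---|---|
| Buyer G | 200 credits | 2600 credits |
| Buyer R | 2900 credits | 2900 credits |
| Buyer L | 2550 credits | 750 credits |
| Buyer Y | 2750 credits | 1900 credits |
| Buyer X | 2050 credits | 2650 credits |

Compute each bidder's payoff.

Bids in descending order: Buyer R 2900 credits; Buyer X 2650 credits; Buyer G 2600 credits; Buyer Y 1900 credits; Buyer L 750 credits.
Buyer R has the top bid and wins; the price is the second-highest bid, 2650 credits.
Buyer R's payoff = 2900 credits − 2650 credits = 250 credits. All other bidders lose, so their payoff is 0.

Buyer G 0 credits, Buyer R 250 credits, Buyer L 0 credits, Buyer Y 0 credits, Buyer X 0 credits.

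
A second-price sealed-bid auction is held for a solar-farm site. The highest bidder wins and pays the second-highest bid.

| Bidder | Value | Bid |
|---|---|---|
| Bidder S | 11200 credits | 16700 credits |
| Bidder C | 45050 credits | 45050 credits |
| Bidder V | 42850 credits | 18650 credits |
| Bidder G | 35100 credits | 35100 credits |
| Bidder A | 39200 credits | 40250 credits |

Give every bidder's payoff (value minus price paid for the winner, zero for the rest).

Bidder S 0 credits, Bidder C 4800 credits, Bidder V 0 credits, Bidder G 0 credits, Bidder A 0 credits.

Ordered from highest: Bidder C 45050 credits > Bidder A 40250 credits > Bidder G 35100 credits > Bidder V 18650 credits > Bidder S 16700 credits.
Bidder C has the top bid and wins; the price is the second-highest bid, 40250 credits.
Bidder C's payoff = 45050 credits − 40250 credits = 4800 credits. All other bidders lose, so their payoff is 0.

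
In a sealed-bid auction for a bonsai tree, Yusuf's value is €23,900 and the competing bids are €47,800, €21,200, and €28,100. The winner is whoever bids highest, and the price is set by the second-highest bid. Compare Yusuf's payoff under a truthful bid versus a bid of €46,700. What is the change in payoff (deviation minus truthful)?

Change in payoff: €0.

The highest competing bid is €47,800.
Bidding truthfully at €23,900: the top bid is €47,800 (a rival), so Yusuf loses. Payoff = €0.
Bidding €46,700: the top bid is €47,800 (a rival), so Yusuf loses. Payoff = €0.
Change = €0 − €0 = €0.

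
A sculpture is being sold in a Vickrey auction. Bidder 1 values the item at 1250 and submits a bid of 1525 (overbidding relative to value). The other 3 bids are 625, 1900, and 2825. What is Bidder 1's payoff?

0

Highest competing bid: 2825.
Bidder 1's bid 1525 is not the highest, so Bidder 1 loses, pays nothing, and earns zero payoff.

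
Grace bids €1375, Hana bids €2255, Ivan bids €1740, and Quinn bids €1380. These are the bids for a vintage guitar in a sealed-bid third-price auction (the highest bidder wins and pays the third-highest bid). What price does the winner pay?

Price paid: €1380.

Sorted high to low: Hana €2255; Ivan €1740; Quinn €1380; Grace €1375.
Hana is the highest bidder, so Hana wins.
Under the third-price rule, the price is the third-highest bid: €1380.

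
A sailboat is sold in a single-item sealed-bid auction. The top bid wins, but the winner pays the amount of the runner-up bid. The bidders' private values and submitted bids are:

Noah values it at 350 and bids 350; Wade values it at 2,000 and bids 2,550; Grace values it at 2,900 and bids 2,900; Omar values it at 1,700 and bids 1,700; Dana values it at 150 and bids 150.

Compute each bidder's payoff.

Bids in descending order: Grace 2,900; Wade 2,550; Omar 1,700; Noah 350; Dana 150.
Grace has the top bid and wins; the price is the second-highest bid, 2,550.
Grace's payoff = 2,900 − 2,550 = 350. All other bidders lose, so their payoff is 0.

Payoffs: Noah 0, Wade 0, Grace 350, Omar 0, Dana 0.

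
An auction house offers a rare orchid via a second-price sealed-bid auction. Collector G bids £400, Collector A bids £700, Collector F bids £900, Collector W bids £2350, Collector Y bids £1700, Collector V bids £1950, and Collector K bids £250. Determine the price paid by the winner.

Price paid: £1950.

Bids in descending order: Collector W £2350, then Collector V £1950, then Collector Y £1700, then Collector F £900, then Collector A £700, then Collector G £400, then Collector K £250.
Collector W has the highest bid, so Collector W wins.
The second-highest bid is £1950, so that is what Collector W pays.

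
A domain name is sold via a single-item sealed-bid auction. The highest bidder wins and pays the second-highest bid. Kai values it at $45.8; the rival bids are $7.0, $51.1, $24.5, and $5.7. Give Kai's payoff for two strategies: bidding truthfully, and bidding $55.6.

Truthful: $0.0; alternative: -$5.3.

The highest competing bid is $51.1.
Bidding truthfully at $45.8: the top bid is $51.1 (a rival), so Kai loses. Payoff = $0.0.
Bidding $55.6: Kai has the top bid, wins, and pays the second-highest bid $51.1. Payoff = $45.8 − $51.1 = -$5.3.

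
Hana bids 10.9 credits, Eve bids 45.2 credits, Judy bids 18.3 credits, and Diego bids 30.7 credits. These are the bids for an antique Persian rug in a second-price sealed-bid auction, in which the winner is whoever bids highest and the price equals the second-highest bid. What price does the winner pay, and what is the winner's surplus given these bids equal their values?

Ordered from highest: Eve 45.2 credits > Diego 30.7 credits > Judy 18.3 credits > Hana 10.9 credits.
Eve is the highest bidder, so Eve wins.
Under the second-price rule, the price is the second-highest bid: 30.7 credits.
Surplus = 45.2 credits − 30.7 credits = 14.5 credits.

Price 30.7 credits; surplus 14.5 credits.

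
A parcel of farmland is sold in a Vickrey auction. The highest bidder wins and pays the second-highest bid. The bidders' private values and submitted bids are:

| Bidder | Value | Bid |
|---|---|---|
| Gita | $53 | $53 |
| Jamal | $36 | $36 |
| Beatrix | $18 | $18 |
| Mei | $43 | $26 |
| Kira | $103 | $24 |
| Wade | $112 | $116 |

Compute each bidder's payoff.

Bids in descending order: Wade $116 > Gita $53 > Jamal $36 > Mei $26 > Kira $24 > Beatrix $18.
Wade has the top bid and wins; the price is the second-highest bid, $53.
Wade's payoff = $112 − $53 = $59. All other bidders lose, so their payoff is 0.

Gita $0, Jamal $0, Beatrix $0, Mei $0, Kira $0, Wade $59.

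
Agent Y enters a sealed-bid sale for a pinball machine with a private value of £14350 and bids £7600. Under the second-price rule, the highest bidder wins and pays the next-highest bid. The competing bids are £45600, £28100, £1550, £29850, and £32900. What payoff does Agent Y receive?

£0

Highest competing bid: £45600.
Agent Y's bid £7600 is not the highest, so Agent Y loses, pays nothing, and earns zero payoff.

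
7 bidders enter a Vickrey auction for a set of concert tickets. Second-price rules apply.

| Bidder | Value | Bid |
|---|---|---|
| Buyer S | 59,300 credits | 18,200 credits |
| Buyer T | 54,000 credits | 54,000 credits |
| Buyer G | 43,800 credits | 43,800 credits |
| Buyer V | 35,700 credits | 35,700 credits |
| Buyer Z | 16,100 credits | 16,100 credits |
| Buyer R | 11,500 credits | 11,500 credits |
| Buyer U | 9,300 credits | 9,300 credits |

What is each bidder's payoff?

Payoffs: Buyer S 0 credits, Buyer T 10,200 credits, Buyer G 0 credits, Buyer V 0 credits, Buyer Z 0 credits, Buyer R 0 credits, Buyer U 0 credits.

Bids in descending order: Buyer T 54,000 credits; Buyer G 43,800 credits; Buyer V 35,700 credits; Buyer S 18,200 credits; Buyer Z 16,100 credits; Buyer R 11,500 credits; Buyer U 9,300 credits.
Buyer T has the top bid and wins; the price is the second-highest bid, 43,800 credits.
Buyer T's payoff = 54,000 credits − 43,800 credits = 10,200 credits. All other bidders lose, so their payoff is 0.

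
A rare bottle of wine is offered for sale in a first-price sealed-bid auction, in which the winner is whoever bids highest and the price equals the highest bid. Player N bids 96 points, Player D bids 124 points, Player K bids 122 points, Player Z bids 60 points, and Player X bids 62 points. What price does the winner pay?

The winner pays 124 points.

Sorted high to low: Player D 124 points > Player K 122 points > Player N 96 points > Player X 62 points > Player Z 60 points.
Player D is the highest bidder, so Player D wins.
Under the first-price rule, the price is the highest bid: 124 points.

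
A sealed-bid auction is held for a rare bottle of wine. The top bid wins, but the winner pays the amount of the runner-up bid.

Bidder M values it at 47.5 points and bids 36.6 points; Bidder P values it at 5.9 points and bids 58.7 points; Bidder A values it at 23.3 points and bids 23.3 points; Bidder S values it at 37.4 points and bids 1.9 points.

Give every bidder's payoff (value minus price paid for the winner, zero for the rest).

Bidder M 0.0 points, Bidder P -30.7 points, Bidder A 0.0 points, Bidder S 0.0 points.

Ordered from highest: Bidder P 58.7 points, then Bidder M 36.6 points, then Bidder A 23.3 points, then Bidder S 1.9 points.
Bidder P has the top bid and wins; the price is the second-highest bid, 36.6 points.
Bidder P's payoff = 5.9 points − 36.6 points = -30.7 points. All other bidders lose, so their payoff is 0.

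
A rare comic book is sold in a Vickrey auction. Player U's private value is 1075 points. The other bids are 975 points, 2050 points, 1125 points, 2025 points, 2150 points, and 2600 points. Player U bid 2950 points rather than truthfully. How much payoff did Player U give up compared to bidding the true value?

The highest competing bid is 2600 points.
Bidding truthfully at 1075 points: the top bid is 2600 points (a rival), so Player U loses. Payoff = 0 points.
Bidding 2950 points: Player U has the top bid, wins, and pays the second-highest bid 2600 points. Payoff = 1075 points − 2600 points = -1525 points.
Regret = truthful payoff − actual payoff = 0 points − -1525 points = 1525 points.

Payoff forgone: 1525 points.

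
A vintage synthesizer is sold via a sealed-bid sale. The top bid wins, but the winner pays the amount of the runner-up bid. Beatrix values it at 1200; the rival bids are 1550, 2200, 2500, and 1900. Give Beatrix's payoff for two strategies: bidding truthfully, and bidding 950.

Truthful: 0; alternative: 0.

The highest competing bid is 2500.
Bidding truthfully at 1200: the top bid is 2500 (a rival), so Beatrix loses. Payoff = 0.
Bidding 950: the top bid is 2500 (a rival), so Beatrix loses. Payoff = 0.
The bid only affects whether you win, not the price — here both bids land on the same side of the top rival bid, so the deviation is payoff-neutral.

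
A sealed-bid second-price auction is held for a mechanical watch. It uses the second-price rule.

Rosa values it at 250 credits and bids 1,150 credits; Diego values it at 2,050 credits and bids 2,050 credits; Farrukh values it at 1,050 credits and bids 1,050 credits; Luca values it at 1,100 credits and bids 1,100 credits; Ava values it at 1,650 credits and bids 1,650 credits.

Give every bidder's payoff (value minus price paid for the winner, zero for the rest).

Payoffs: Rosa 0 credits, Diego 400 credits, Farrukh 0 credits, Luca 0 credits, Ava 0 credits.

Sorted high to low: Diego 2,050 credits > Ava 1,650 credits > Rosa 1,150 credits > Luca 1,100 credits > Farrukh 1,050 credits.
Diego has the top bid and wins; the price is the second-highest bid, 1,650 credits.
Diego's payoff = 2,050 credits − 1,650 credits = 400 credits. All other bidders lose, so their payoff is 0.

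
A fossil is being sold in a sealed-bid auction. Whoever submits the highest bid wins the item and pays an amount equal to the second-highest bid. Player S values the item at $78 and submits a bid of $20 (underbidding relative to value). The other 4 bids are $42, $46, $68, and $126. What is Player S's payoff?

$0

Highest competing bid: $126.
Player S's bid $20 is not the highest, so Player S loses, pays nothing, and earns zero payoff.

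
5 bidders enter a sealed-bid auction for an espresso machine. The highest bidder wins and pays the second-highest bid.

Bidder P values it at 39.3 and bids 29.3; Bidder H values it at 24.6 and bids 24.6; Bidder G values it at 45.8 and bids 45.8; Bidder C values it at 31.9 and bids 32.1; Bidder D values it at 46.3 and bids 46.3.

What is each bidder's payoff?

Bids in descending order: Bidder D 46.3; Bidder G 45.8; Bidder C 32.1; Bidder P 29.3; Bidder H 24.6.
Bidder D has the top bid and wins; the price is the second-highest bid, 45.8.
Bidder D's payoff = 46.3 − 45.8 = 0.5. All other bidders lose, so their payoff is 0.

Payoffs: Bidder P 0.0, Bidder H 0.0, Bidder G 0.0, Bidder C 0.0, Bidder D 0.5.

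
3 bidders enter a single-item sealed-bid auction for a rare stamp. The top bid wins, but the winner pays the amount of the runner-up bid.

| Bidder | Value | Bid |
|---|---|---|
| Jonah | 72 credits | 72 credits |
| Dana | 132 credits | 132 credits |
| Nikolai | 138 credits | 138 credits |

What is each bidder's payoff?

Ranking the bids: Nikolai 138 credits; Dana 132 credits; Jonah 72 credits.
Nikolai has the top bid and wins; the price is the second-highest bid, 132 credits.
Nikolai's payoff = 138 credits − 132 credits = 6 credits. All other bidders lose, so their payoff is 0.

Payoffs: Jonah 0 credits, Dana 0 credits, Nikolai 6 credits.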